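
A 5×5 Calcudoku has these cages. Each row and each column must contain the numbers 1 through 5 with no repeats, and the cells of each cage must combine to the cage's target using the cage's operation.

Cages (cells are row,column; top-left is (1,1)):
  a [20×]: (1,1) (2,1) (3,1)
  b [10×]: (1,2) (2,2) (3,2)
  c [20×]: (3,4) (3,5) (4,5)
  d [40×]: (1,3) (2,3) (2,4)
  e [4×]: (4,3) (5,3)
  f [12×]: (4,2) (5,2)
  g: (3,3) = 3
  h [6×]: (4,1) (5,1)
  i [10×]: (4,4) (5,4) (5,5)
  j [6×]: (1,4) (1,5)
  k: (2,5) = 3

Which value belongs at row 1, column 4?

Cage k is given; hence (2,5) = 3.
Cage g is a single given cell, which forces (3,3) = 3.
Cage j's pair has product 6; hence (1,4) = 3.
Column 5 now contains 3; hence (1,5) = 2.
Row 3 needs a 2, and only (3,2) is open for it.
The only place for 2 in column 3 is (2,3).
The only place for 5 in column 3 is (1,3).
5 is placed in row 1; hence (1,2) = 1.
Cage b needs product 10, which forces (2,2) = 5.
Cage d has product 40; hence (2,4) = 4.
Row 1 now contains 1, which forces (1,1) = 4.
Row 2 now contains 4, leaving (2,1) = 1.
Cage a needs product 20, leaving (3,1) = 5.
Row 3 already has 5, leaving (3,4) = 1.
Row 3 now contains 1, leaving (3,5) = 4.
Cage c has product 20, which forces (4,5) = 5.
Cage i has product 10, so (5,5) = 1.
Cage e needs two cells with product 4, leaving (4,3) = 1.
Row 4 now contains 5, which forces (4,4) = 2.
Row 5 already has 1, leaving (5,3) = 4.
Cage i has product 10; hence (5,4) = 5.
Row 4 already has 2, leaving (4,1) = 3.
The two cells of cage f must have product 12, so (4,2) = 4.
The two cells of cage h must have product 6; hence (5,1) = 2.
Row 5 already has 4, leaving (5,2) = 3.
Filled in: 4 1 5 3 2 / 1 5 2 4 3 / 5 2 3 1 4 / 3 4 1 2 5 / 2 3 4 5 1.

3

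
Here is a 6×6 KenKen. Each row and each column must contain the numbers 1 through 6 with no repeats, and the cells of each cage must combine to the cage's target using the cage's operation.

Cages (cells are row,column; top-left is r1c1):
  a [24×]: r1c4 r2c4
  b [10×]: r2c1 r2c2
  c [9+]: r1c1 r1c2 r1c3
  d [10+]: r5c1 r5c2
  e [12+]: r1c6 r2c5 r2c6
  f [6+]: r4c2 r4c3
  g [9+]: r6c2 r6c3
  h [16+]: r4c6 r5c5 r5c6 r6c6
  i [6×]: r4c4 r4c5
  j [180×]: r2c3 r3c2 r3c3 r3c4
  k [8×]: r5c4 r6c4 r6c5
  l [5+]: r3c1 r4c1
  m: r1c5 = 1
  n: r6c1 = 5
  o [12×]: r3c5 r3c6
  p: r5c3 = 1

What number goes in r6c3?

6

Cage m is given, leaving r1c5 = 1.
P is a freebie; hence r5c3 = 1.
Cage n is given, leaving r6c1 = 5.
Column 1 now contains 5, so r2c1 = 2.
The two cells of cage b must have product 10; hence r2c2 = 5.
Cage k needs product 8, so r6c4 = 1.
The only place for 5 in row 1 is r1c6.
In row 1, 6 can only go at r1c4, so r1c4 = 6.
6 is placed in column 4, leaving r2c4 = 4.
Column 4 now contains 4, which forces r5c4 = 2.
Cage e has sum 12; hence r2c5 = 6.
The 3 cells of cage e must have sum 12; hence r2c6 = 1.
Column 4 now contains 2, leaving r4c4 = 3.
Cage i needs two cells with product 6, leaving r4c5 = 2.
The 3 cells of cage k must have product 8, leaving r6c5 = 4.
Row 2 now contains 6; hence r2c3 = 3.
Column 4 already has 3, which forces r3c4 = 5.
4 is placed in column 5, so r3c5 = 3.
Cage o needs two cells with product 12, so r3c6 = 4.
Cage f needs two cells with sum 6; hence r4c2 = 1.
Cage f's pair has sum 6, leaving r4c3 = 5.
Column 6 now contains 4, which forces r4c6 = 6.
Column 5 now contains 3, leaving r5c5 = 5.
6 is placed in column 6; hence r5c6 = 3.
Column 3 now contains 3, leaving r6c3 = 6.
Column 6 already has 3; hence r6c6 = 2.
Row 3 already has 4, so r3c1 = 1.
Cage j has product 180, so r3c2 = 6.
6 is placed in column 3, leaving r3c3 = 2.
1 is placed in row 4; hence r4c1 = 4.
Column 1 already has 4, which forces r5c1 = 6.
Column 2 already has 6, which forces r5c2 = 4.
Row 6 already has 6, which forces r6c2 = 3.
Column 1 already has 4; hence r1c1 = 3.
3 is placed in column 2, leaving r1c2 = 2.
Column 3 already has 2; hence r1c3 = 4.
The full grid is 3 2 4 6 1 5 / 2 5 3 4 6 1 / 1 6 2 5 3 4 / 4 1 5 3 2 6 / 6 4 1 2 5 3 / 5 3 6 1 4 2.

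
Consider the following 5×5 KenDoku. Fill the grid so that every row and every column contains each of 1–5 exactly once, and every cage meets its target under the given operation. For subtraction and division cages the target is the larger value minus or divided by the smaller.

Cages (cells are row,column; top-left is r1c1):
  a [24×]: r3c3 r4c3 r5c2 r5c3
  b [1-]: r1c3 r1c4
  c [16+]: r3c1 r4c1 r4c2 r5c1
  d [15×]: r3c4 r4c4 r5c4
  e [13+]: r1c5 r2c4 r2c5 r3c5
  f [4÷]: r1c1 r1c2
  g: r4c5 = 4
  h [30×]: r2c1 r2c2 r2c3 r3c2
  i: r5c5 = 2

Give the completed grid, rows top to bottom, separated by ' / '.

1 4 3 2 5 / 3 2 5 4 1 / 4 1 2 5 3 / 2 5 1 3 4 / 5 3 4 1 2

Cage g is given, leaving r4c5 = 4.
Cage i is given; hence r5c5 = 2.
The 4 cells of cage e must have sum 13, which forces r2c4 = 4.
Cage c has sum 16, which forces r4c1 = 2.
Row 4 now contains 4, so r4c2 = 5.
Cage a needs product 24, so r3c3 = 2.
Cage h has product 30, so r2c2 = 2.
Row 1 needs a 2, and only r1c4 is open for it.
Row 1 needs a 5, and only r1c5 is open for it.
The only place for 3 in row 1 is r1c3.
Column 3 now contains 3, leaving r4c3 = 1.
Row 4 now contains 1; hence r4c4 = 3.
Cage a has product 24; hence r5c2 = 3.
Cage a needs product 24, which forces r5c3 = 4.
Cage h needs product 30, so r2c1 = 3.
1 is placed in column 3, which forces r2c3 = 5.
3 is placed in row 2, which forces r2c5 = 1.
The 4 cells of cage c must have sum 16, so r3c1 = 4.
Column 2 now contains 3, so r3c2 = 1.
Row 3 now contains 1; hence r3c4 = 5.
Column 5 now contains 1, so r3c5 = 3.
Row 5 now contains 4; hence r5c1 = 5.
5 is placed in column 4, so r5c4 = 1.
Column 1 now contains 4, leaving r1c1 = 1.
Column 2 already has 1, leaving r1c2 = 4.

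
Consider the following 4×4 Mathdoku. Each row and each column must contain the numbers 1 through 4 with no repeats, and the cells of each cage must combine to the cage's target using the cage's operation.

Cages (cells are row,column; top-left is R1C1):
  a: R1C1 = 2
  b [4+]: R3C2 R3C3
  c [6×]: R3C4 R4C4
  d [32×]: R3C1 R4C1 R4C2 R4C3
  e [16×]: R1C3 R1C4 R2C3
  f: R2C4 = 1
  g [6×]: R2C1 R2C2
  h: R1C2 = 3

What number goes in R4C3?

2

Cage a is a single given cell, so R1C1 = 2.
Cage h is given, so R1C2 = 3.
2 is placed in row 1; hence R1C4 = 4.
Column 1 already has 2, which forces R2C1 = 3.
3 is placed in column 2; hence R2C2 = 2.
Row 2 now contains 2, so R2C3 = 4.
F is a freebie; hence R2C4 = 1.
The 4 cells of cage d must have product 32, leaving R3C1 = 4.
3 is placed in column 2, so R3C2 = 1.
Row 3 already has 1, leaving R3C3 = 3.
Row 3 already has 3, leaving R3C4 = 2.
Column 1 already has 2, leaving R4C1 = 1.
Column 2 already has 1; hence R4C2 = 4.
1 is placed in row 4, so R4C3 = 2.
Column 4 now contains 2; hence R4C4 = 3.
Row 1 already has 4, so R1C3 = 1.
Filled in: 2 3 1 4 / 3 2 4 1 / 4 1 3 2 / 1 4 2 3.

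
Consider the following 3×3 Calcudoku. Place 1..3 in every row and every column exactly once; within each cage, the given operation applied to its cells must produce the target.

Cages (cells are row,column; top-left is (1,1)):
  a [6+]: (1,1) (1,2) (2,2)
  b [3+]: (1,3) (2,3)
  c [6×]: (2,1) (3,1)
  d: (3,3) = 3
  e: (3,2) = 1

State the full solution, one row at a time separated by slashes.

Cage e is given; hence (3,2) = 1.
D is a freebie, leaving (3,3) = 3.
The 3 cells of cage a must have sum 6; hence (1,1) = 1.
Row 1 now contains 1, leaving (1,3) = 2.
The two cells of cage c must have product 6, so (2,1) = 3.
Row 2 already has 3, so (2,2) = 2.
Column 3 now contains 2, leaving (2,3) = 1.
3 is placed in row 3, leaving (3,1) = 2.
Row 1 already has 2, leaving (1,2) = 3.

1 3 2 / 3 2 1 / 2 1 3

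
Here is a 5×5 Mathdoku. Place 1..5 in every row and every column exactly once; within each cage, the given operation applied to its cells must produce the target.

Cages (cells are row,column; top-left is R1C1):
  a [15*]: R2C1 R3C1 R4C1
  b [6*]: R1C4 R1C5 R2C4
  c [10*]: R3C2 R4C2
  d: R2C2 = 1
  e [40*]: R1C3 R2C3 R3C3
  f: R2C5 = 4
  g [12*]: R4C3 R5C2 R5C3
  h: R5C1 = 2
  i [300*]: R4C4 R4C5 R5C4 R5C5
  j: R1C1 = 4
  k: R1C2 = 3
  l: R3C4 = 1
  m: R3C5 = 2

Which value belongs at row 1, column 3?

J is a freebie, which forces R1C1 = 4.
K is a freebie; hence R1C2 = 3.
D is a freebie, leaving R2C2 = 1.
Cage f is given, so R2C5 = 4.
Cage l is given, so R3C4 = 1.
M is a freebie, which forces R3C5 = 2.
Cage h is given, so R5C1 = 2.
2 is placed in row 5, which forces R5C2 = 4.
Column 4 already has 1; hence R1C4 = 2.
2 is placed in column 5, so R1C5 = 1.
The 3 cells of cage b must have product 6, leaving R2C4 = 3.
Row 3 now contains 2, so R3C2 = 5.
Cage e has product 40; hence R3C3 = 4.
Cage a needs product 15, which forces R4C1 = 1.
Cage c needs two cells with product 10; hence R4C2 = 2.
Row 4 now contains 1, which forces R4C3 = 3.
The 4 cells of cage i must have product 300; hence R4C4 = 4.
Cage i needs product 300, which forces R4C5 = 5.
Column 3 now contains 3, so R5C3 = 1.
The 4 cells of cage i must have product 300, leaving R5C4 = 5.
The 4 cells of cage i must have product 300, leaving R5C5 = 3.
Row 1 now contains 2, leaving R1C3 = 5.
3 is placed in row 2, so R2C1 = 5.
Cage e needs product 40, which forces R2C3 = 2.
Row 3 now contains 5, leaving R3C1 = 3.
Completed grid: 4 3 5 2 1 / 5 1 2 3 4 / 3 5 4 1 2 / 1 2 3 4 5 / 2 4 1 5 3.

5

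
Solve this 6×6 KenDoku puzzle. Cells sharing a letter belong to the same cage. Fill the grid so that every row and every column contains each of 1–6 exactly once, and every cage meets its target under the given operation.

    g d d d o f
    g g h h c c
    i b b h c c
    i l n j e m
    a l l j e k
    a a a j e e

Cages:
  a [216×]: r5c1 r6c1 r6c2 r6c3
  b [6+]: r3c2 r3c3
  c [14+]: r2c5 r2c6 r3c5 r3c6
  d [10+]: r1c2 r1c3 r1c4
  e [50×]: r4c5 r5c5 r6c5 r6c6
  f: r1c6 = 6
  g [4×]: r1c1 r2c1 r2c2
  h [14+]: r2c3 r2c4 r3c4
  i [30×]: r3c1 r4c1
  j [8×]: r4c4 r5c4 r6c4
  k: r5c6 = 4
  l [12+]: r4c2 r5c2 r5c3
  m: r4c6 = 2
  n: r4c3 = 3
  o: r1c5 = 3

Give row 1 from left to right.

Cage o is given, leaving r1c5 = 3.
F is a freebie; hence r1c6 = 6.
Cage n is given, leaving r4c3 = 3.
Cage m is given; hence r4c6 = 2.
Cage k is a single given cell, leaving r5c6 = 4.
The 4 cells of cage e must have product 50, which forces r6c6 = 5.
The only place for 2 in row 1 is r1c1.
Cage g has product 4, so r2c1 = 1.
The 3 cells of cage g must have product 4, which forces r2c2 = 2.
Row 2 already has 1, which forces r2c6 = 3.
Column 6 already has 3, so r3c6 = 1.
Cage b's pair has sum 6, leaving r3c2 = 4.
Cage b's pair has sum 6, which forces r3c3 = 2.
Row 3 now contains 4, leaving r3c5 = 6.
6 is placed in column 5, leaving r2c5 = 4.
6 is placed in row 3, so r3c1 = 5.
Row 3 already has 5, leaving r3c4 = 3.
The two cells of cage i must have product 30, so r4c1 = 6.
The 4 cells of cage a must have product 216, so r5c1 = 3.
Column 1 already has 6, so r6c1 = 4.
Cage a has product 216, leaving r6c2 = 3.
4 is placed in row 6, leaving r6c3 = 6.
Column 3 already has 6; hence r2c3 = 5.
The 3 cells of cage h must have sum 14, leaving r2c4 = 6.
Cage j needs product 8, which forces r4c4 = 4.
Cage l needs sum 12, so r5c2 = 6.
Column 3 now contains 5, so r5c3 = 1.
Row 5 now contains 1; hence r5c4 = 2.
Row 5 already has 2; hence r5c5 = 5.
2 is placed in column 4, leaving r6c4 = 1.
Row 6 now contains 1, leaving r6c5 = 2.
The 3 cells of cage d must have sum 10, which forces r1c2 = 1.
Column 3 already has 1; hence r1c3 = 4.
Column 4 already has 1, leaving r1c4 = 5.
The 3 cells of cage l must have sum 12, so r4c2 = 5.
Column 5 already has 5, which forces r4c5 = 1.
Completed grid: 2 1 4 5 3 6 / 1 2 5 6 4 3 / 5 4 2 3 6 1 / 6 5 3 4 1 2 / 3 6 1 2 5 4 / 4 3 6 1 2 5.

2 1 4 5 3 6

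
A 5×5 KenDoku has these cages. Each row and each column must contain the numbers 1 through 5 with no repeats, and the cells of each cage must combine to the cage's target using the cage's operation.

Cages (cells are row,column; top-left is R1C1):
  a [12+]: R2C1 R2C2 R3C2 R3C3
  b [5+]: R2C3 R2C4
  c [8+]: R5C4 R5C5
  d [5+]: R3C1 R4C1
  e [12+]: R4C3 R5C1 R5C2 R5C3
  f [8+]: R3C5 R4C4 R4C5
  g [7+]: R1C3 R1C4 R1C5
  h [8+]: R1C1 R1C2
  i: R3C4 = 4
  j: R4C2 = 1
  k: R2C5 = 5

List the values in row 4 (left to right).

2 1 5 3 4

Cage k is a single given cell; hence R2C5 = 5.
Cage i is a single given cell, leaving R3C4 = 4.
J is a freebie, which forces R4C2 = 1.
Column 5 now contains 5; hence R5C5 = 3.
3 is placed in row 5; hence R5C4 = 5.
Cage e needs sum 12, which forces R4C3 = 5.
Cage f has sum 8, leaving R4C5 = 4.
The 3 cells of cage g must have sum 7, leaving R1C3 = 4.
Row 2 needs a 1, and only R2C1 is open for it.
Cage a needs sum 12, so R3C2 = 5.
The 4 cells of cage e must have sum 12, which forces R5C3 = 1.
Cage h needs two cells with sum 8, so R1C1 = 5.
Column 2 already has 5, leaving R1C2 = 3.
Column 2 already has 3, so R2C2 = 4.
4 is placed in column 2, so R5C2 = 2.
Cage a needs sum 12, leaving R3C3 = 2.
2 is placed in row 3, so R3C5 = 1.
2 is placed in row 5, which forces R5C1 = 4.
The 3 cells of cage g must have sum 7, so R1C4 = 1.
Column 5 already has 1, leaving R1C5 = 2.
2 is placed in column 3, leaving R2C3 = 3.
Cage b's pair has sum 5, leaving R2C4 = 2.
2 is placed in row 3; hence R3C1 = 3.
Cage d needs two cells with sum 5, which forces R4C1 = 2.
The 3 cells of cage f must have sum 8, so R4C4 = 3.
The full grid is 5 3 4 1 2 / 1 4 3 2 5 / 3 5 2 4 1 / 2 1 5 3 4 / 4 2 1 5 3.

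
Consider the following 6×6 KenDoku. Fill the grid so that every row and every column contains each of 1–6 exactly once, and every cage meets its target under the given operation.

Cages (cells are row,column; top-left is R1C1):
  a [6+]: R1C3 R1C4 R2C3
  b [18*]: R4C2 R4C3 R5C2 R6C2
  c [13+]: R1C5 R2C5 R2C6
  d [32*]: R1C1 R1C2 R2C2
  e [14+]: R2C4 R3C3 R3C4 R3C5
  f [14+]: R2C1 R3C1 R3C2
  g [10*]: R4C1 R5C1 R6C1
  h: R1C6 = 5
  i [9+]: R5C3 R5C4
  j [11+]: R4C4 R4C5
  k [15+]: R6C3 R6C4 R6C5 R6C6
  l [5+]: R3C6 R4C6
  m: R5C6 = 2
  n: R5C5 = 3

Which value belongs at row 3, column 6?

The 3 cells of cage d must have product 32, which forces R1C1 = 4.
Cage d has product 32, which forces R1C2 = 2.
Cage h is a single given cell, so R1C6 = 5.
Cage d needs product 32; hence R2C2 = 4.
N is a freebie; hence R5C5 = 3.
M is a freebie, leaving R5C6 = 2.
3 is placed in column 5, which forces R1C5 = 6.
Cage a has sum 6, which forces R2C3 = 2.
Cage c needs sum 13, so R2C5 = 1.
Cage c needs sum 13, which forces R2C6 = 6.
Cage b needs product 18; hence R4C3 = 1.
6 is placed in column 5, which forces R4C5 = 5.
Row 4 now contains 1, leaving R4C6 = 4.
Column 3 already has 1, leaving R1C3 = 3.
Cage a has sum 6, leaving R1C4 = 1.
Column 6 now contains 4; hence R3C6 = 1.
Row 4 already has 5, so R4C1 = 2.
Row 4 already has 5, so R4C4 = 6.
The 4 cells of cage k must have sum 15, so R6C6 = 3.
Row 4 already has 6, so R4C2 = 3.
The 4 cells of cage k must have sum 15, so R6C3 = 6.
Cage b needs product 18; hence R5C2 = 6.
6 is placed in row 6, leaving R6C2 = 1.
Cage f has sum 14, leaving R2C1 = 3.
3 is placed in row 2, so R2C4 = 5.
Cage f has sum 14, which forces R3C1 = 6.
Column 2 now contains 6; hence R3C2 = 5.
Row 3 now contains 5, leaving R3C3 = 4.
Row 3 already has 4, so R3C5 = 2.
Cage g has product 10, so R5C1 = 1.
4 is placed in column 3; hence R5C3 = 5.
Column 4 already has 5, which forces R5C4 = 4.
Row 6 now contains 1, so R6C1 = 5.
Column 4 already has 4; hence R6C4 = 2.
Column 5 now contains 2; hence R6C5 = 4.
Row 3 already has 2, leaving R3C4 = 3.
Completed grid: 4 2 3 1 6 5 / 3 4 2 5 1 6 / 6 5 4 3 2 1 / 2 3 1 6 5 4 / 1 6 5 4 3 2 / 5 1 6 2 4 3.

1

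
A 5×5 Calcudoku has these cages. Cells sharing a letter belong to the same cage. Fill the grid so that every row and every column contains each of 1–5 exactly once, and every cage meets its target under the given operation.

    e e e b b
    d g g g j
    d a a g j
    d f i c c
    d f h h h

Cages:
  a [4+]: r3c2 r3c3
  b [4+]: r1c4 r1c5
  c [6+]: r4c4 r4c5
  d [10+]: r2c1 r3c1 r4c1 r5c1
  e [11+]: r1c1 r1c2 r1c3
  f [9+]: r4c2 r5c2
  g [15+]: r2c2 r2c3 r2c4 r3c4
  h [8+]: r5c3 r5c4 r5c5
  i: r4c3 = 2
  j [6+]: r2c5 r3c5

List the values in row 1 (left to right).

5 2 4 3 1

I is a freebie, so r4c3 = 2.
In row 4, 3 can only go at r4c1, so r4c1 = 3.
In row 4, 4 can only go at r4c2, so r4c2 = 4.
4 is placed in column 2, which forces r5c2 = 5.
Column 2 already has 5, so r1c2 = 2.
In row 2, 3 can only go at r2c2, so r2c2 = 3.
3 is placed in column 2, so r3c2 = 1.
Cage a needs two cells with sum 4, leaving r3c3 = 3.
Row 3 already has 3, so r3c4 = 5.
Column 4 already has 5, which forces r4c4 = 1.
Row 4 now contains 1, leaving r4c5 = 5.
1 is placed in column 4, which forces r1c4 = 3.
Cage b's pair has sum 4, so r1c5 = 1.
Cage g has sum 15, which forces r2c3 = 5.
Cage g has sum 15, which forces r2c4 = 2.
2 is placed in row 2; hence r2c5 = 4.
Column 5 already has 4, so r3c5 = 2.
Column 4 already has 3, leaving r5c4 = 4.
Column 5 already has 4, leaving r5c5 = 3.
Cage e needs sum 11, leaving r1c1 = 5.
Column 3 already has 5, which forces r1c3 = 4.
4 is placed in row 2, which forces r2c1 = 1.
Row 3 now contains 2, which forces r3c1 = 4.
The 4 cells of cage d must have sum 10; hence r5c1 = 2.
4 is placed in row 5, leaving r5c3 = 1.
Filled in: 5 2 4 3 1 / 1 3 5 2 4 / 4 1 3 5 2 / 3 4 2 1 5 / 2 5 1 4 3.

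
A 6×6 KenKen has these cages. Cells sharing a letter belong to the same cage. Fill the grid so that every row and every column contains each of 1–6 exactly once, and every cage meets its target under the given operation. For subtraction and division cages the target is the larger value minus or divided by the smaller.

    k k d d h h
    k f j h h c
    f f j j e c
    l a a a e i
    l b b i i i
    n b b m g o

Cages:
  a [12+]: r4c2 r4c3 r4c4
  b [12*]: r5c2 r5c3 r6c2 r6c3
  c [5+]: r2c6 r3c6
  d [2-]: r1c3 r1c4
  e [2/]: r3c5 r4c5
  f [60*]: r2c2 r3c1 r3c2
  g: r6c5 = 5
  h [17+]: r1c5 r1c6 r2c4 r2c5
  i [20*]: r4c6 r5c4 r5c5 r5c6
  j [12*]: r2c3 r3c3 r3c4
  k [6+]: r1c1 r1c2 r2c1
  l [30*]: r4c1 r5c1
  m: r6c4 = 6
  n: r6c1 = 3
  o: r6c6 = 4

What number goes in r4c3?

6

N is a freebie, so r6c1 = 3.
M is a freebie; hence r6c4 = 6.
G is a freebie; hence r6c5 = 5.
O is a freebie; hence r6c6 = 4.
In column 6, 6 can only go at r1c6, so r1c6 = 6.
In column 6, 5 can only go at r5c6, so r5c6 = 5.
Cage l needs two cells with product 30, so r4c1 = 5.
Row 5 now contains 5, leaving r5c1 = 6.
In row 3, 5 can only go at r3c2, so r3c2 = 5.
In row 2, 5 can only go at r2c4, so r2c4 = 5.
The only place for 5 in row 1 is r1c3.
Cage d needs two cells with difference 2, leaving r1c4 = 3.
Cage k needs sum 6, leaving r1c1 = 4.
Row 1 already has 3, leaving r1c2 = 1.
Row 1 now contains 4, so r1c5 = 2.
Cage k needs sum 6, which forces r2c1 = 1.
Column 5 already has 2, which forces r2c5 = 4.
Column 1 already has 4; hence r3c1 = 2.
Row 3 already has 2; hence r3c6 = 3.
Column 5 now contains 4, so r5c5 = 1.
Column 2 already has 1, so r6c2 = 2.
2 is placed in row 6; hence r6c3 = 1.
The 3 cells of cage f must have product 60, leaving r2c2 = 6.
3 is placed in column 6; hence r2c6 = 2.
The 3 cells of cage j must have product 12, which forces r3c4 = 1.
Column 5 now contains 1; hence r3c5 = 6.
Column 2 already has 6, leaving r4c2 = 4.
Row 4 now contains 4, leaving r4c4 = 2.
Cage e needs two cells with quotient 2, so r4c5 = 3.
Column 6 already has 2, which forces r4c6 = 1.
Column 2 now contains 2, which forces r5c2 = 3.
Cage b needs product 12, leaving r5c3 = 2.
Column 4 now contains 2, so r5c4 = 4.
Row 2 now contains 2, leaving r2c3 = 3.
Row 3 already has 6, so r3c3 = 4.
Row 4 already has 2, which forces r4c3 = 6.
Filled in: 4 1 5 3 2 6 / 1 6 3 5 4 2 / 2 5 4 1 6 3 / 5 4 6 2 3 1 / 6 3 2 4 1 5 / 3 2 1 6 5 4.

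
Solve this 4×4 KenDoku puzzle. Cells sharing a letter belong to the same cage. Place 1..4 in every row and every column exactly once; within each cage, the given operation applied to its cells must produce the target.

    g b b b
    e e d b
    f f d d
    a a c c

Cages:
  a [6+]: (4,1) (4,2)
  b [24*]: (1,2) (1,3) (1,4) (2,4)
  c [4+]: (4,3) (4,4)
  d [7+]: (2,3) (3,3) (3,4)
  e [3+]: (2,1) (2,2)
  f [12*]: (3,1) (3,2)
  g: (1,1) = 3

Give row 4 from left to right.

G is a freebie, so (1,1) = 3.
3 is placed in column 1, so (3,1) = 4.
4 is placed in row 3, leaving (3,2) = 3.
4 is placed in column 1, leaving (4,1) = 2.
Row 4 already has 2, so (4,2) = 4.
Column 1 now contains 2, leaving (2,1) = 1.
Cage e's pair has sum 3, which forces (2,2) = 2.
Cage d needs sum 7; hence (2,3) = 4.
Cage b has product 24; hence (2,4) = 3.
3 is placed in column 4, leaving (4,4) = 1.
Column 2 now contains 2, which forces (1,2) = 1.
Cage b has product 24, so (1,3) = 2.
Cage b needs product 24, so (1,4) = 4.
The 3 cells of cage d must have sum 7; hence (3,3) = 1.
Column 4 already has 1, so (3,4) = 2.
Row 4 now contains 1, which forces (4,3) = 3.
Filled in: 3 1 2 4 / 1 2 4 3 / 4 3 1 2 / 2 4 3 1.

2 4 3 1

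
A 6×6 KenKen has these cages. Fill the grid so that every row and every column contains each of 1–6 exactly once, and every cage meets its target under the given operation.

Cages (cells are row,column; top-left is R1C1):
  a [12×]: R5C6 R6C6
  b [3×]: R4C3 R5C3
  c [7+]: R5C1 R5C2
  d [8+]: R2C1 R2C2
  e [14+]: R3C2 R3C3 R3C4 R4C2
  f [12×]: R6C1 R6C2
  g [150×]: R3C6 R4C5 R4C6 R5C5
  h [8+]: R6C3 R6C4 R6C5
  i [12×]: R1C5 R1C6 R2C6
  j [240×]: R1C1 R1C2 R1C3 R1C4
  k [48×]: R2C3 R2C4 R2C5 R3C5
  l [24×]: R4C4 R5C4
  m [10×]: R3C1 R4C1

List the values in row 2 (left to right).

Column 1 needs a 1, and only R5C1 is open for it.
Cage b's pair has product 3, so R4C3 = 1.
Cage c's pair has sum 7, leaving R5C2 = 6.
Row 5 already has 1, which forces R5C3 = 3.
6 is placed in row 5, so R5C4 = 4.
4 is placed in row 5; hence R5C6 = 2.
4 is placed in column 4, which forces R4C4 = 6.
6 is placed in row 4, so R4C5 = 2.
Row 5 now contains 2, which forces R5C5 = 5.
The two cells of cage a must have product 12, which forces R6C6 = 6.
The two cells of cage m must have product 10, which forces R3C1 = 2.
2 is placed in row 4, so R4C1 = 5.
5 is placed in row 4, so R4C6 = 3.
The 3 cells of cage i must have product 12, leaving R1C5 = 3.
3 is placed in column 6; hence R3C6 = 5.
Row 4 already has 3; hence R4C2 = 4.
Column 2 now contains 4; hence R6C2 = 3.
Column 5 now contains 3, so R6C5 = 1.
The 4 cells of cage k must have product 48, so R2C3 = 2.
The 4 cells of cage k must have product 48, leaving R2C4 = 1.
Row 2 already has 1; hence R2C6 = 4.
3 is placed in column 2; hence R3C2 = 1.
Cage e has sum 14, so R3C3 = 6.
Cage e needs sum 14, which forces R3C4 = 3.
6 is placed in row 3, which forces R3C5 = 4.
Row 6 already has 3, so R6C1 = 4.
Column 3 already has 2, so R6C3 = 5.
Row 6 already has 5, so R6C4 = 2.
Column 1 now contains 4, which forces R1C1 = 6.
Cage j needs product 240; hence R1C2 = 2.
Column 3 already has 6; hence R1C3 = 4.
2 is placed in column 4, leaving R1C4 = 5.
Column 6 now contains 4, leaving R1C6 = 1.
Cage d needs two cells with sum 8, leaving R2C1 = 3.
2 is placed in row 2, leaving R2C2 = 5.
4 is placed in row 2, leaving R2C5 = 6.
Completed grid: 6 2 4 5 3 1 / 3 5 2 1 6 4 / 2 1 6 3 4 5 / 5 4 1 6 2 3 / 1 6 3 4 5 2 / 4 3 5 2 1 6.

3 5 2 1 6 4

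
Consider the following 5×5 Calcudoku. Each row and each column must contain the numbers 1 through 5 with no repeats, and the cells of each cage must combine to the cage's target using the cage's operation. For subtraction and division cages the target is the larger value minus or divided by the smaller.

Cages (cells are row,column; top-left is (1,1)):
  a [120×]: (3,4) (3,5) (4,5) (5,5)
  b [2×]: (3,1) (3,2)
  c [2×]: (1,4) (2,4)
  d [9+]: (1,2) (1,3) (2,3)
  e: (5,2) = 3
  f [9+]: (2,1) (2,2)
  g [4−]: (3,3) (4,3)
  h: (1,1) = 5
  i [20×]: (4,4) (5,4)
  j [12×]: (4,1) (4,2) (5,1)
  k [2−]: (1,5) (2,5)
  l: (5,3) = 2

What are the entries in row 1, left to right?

Cage h is given; hence (1,1) = 5.
Column 1 already has 5, leaving (2,1) = 4.
4 is placed in row 2; hence (2,2) = 5.
Cage e is a single given cell, so (5,2) = 3.
L is a freebie, which forces (5,3) = 2.
The 3 cells of cage d must have sum 9, leaving (1,2) = 2.
The 3 cells of cage d must have sum 9; hence (1,3) = 4.
Row 1 already has 2, so (1,4) = 1.
Row 1 now contains 1, leaving (1,5) = 3.
Cage d needs sum 9; hence (2,3) = 3.
Column 4 already has 1; hence (2,4) = 2.
2 is placed in row 2, which forces (2,5) = 1.
2 is placed in column 2, which forces (3,2) = 1.
Row 3 already has 1, which forces (3,3) = 5.
The 3 cells of cage j must have product 12; hence (4,1) = 3.
The 3 cells of cage j must have product 12, so (4,2) = 4.
Column 3 already has 5; hence (4,3) = 1.
Row 4 already has 4, so (4,4) = 5.
5 is placed in row 4, leaving (4,5) = 2.
Row 5 now contains 2, so (5,1) = 1.
Column 4 already has 5, which forces (5,4) = 4.
4 is placed in row 5, which forces (5,5) = 5.
Row 3 already has 1, which forces (3,1) = 2.
Column 4 now contains 4; hence (3,4) = 3.
Column 5 now contains 2, leaving (3,5) = 4.
The full grid is 5 2 4 1 3 / 4 5 3 2 1 / 2 1 5 3 4 / 3 4 1 5 2 / 1 3 2 4 5.

5 2 4 1 3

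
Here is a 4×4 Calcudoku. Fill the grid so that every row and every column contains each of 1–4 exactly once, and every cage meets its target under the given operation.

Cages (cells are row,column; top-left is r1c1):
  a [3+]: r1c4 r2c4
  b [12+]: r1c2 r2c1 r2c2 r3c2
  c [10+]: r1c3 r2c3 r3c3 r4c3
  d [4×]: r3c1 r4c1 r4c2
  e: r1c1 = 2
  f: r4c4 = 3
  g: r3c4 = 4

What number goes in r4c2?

1

E is a freebie, which forces r1c1 = 2.
Row 1 already has 2; hence r1c4 = 1.
Column 4 already has 1, so r2c4 = 2.
2 is placed in column 1, leaving r3c1 = 1.
Cage g is a single given cell, which forces r3c4 = 4.
Column 1 now contains 1, which forces r4c1 = 4.
Cage f is given, which forces r4c4 = 3.
Cage b has sum 12; hence r1c2 = 3.
Row 1 now contains 3; hence r1c3 = 4.
Column 1 already has 4, leaving r2c1 = 3.
The 4 cells of cage b must have sum 12, so r2c2 = 4.
Row 2 now contains 3, so r2c3 = 1.
The 4 cells of cage b must have sum 12; hence r3c2 = 2.
2 is placed in row 3, so r3c3 = 3.
Cage d has product 4, leaving r4c2 = 1.
Column 3 now contains 1; hence r4c3 = 2.
Filled in: 2 3 4 1 / 3 4 1 2 / 1 2 3 4 / 4 1 2 3.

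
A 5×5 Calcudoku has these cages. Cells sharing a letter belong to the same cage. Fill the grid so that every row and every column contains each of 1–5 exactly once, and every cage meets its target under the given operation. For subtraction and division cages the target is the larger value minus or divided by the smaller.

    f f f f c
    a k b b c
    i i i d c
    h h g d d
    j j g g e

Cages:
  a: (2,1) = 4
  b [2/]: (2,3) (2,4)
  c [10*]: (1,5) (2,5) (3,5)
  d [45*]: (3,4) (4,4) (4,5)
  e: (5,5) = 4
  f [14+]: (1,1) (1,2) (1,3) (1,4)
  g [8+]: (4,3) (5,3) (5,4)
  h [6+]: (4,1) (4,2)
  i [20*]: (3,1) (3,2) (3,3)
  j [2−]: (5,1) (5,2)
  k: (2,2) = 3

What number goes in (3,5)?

Cage a is a single given cell; hence (2,1) = 4.
K is a freebie, leaving (2,2) = 3.
The 3 cells of cage d must have product 45, so (3,4) = 3.
The 3 cells of cage d must have product 45, which forces (4,4) = 5.
The 3 cells of cage d must have product 45, so (4,5) = 3.
Cage e is a single given cell, which forces (5,5) = 4.
Cage h's pair has sum 6, leaving (4,1) = 2.
Cage h's pair has sum 6, so (4,2) = 4.
Row 4 already has 4, leaving (4,3) = 1.
Cage j needs two cells with difference 2, so (5,1) = 3.
3 is placed in row 5, which forces (5,3) = 5.
Column 1 now contains 3, which forces (1,1) = 5.
Cage f has sum 14, leaving (1,2) = 2.
The 4 cells of cage f must have sum 14, which forces (1,3) = 3.
Cage f needs sum 14, which forces (1,4) = 4.
Row 1 now contains 2, which forces (1,5) = 1.
1 is placed in column 3, which forces (2,3) = 2.
The two cells of cage b must have quotient 2, so (2,4) = 1.
Row 2 now contains 2; hence (2,5) = 5.
Column 1 already has 5, so (3,1) = 1.
Row 3 now contains 1, which forces (3,2) = 5.
Column 3 now contains 5, leaving (3,3) = 4.
5 is placed in column 5; hence (3,5) = 2.
Row 5 now contains 5, which forces (5,2) = 1.
Cage g has sum 8; hence (5,4) = 2.
The full grid is 5 2 3 4 1 / 4 3 2 1 5 / 1 5 4 3 2 / 2 4 1 5 3 / 3 1 5 2 4.

2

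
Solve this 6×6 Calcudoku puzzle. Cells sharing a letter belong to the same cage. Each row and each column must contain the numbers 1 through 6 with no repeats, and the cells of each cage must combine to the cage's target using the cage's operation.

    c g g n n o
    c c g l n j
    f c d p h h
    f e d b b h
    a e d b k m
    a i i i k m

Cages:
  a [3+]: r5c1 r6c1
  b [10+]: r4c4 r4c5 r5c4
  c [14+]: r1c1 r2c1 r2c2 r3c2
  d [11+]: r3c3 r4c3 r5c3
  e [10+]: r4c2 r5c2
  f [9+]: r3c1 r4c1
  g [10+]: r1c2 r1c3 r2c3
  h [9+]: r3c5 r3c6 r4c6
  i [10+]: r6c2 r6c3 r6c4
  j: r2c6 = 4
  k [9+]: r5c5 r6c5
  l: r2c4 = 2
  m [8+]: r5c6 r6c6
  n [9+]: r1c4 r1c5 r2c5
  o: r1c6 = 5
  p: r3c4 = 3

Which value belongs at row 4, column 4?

1

Cage o is given; hence r1c6 = 5.
Cage l is a single given cell, so r2c4 = 2.
Cage j is given, which forces r2c6 = 4.
P is a freebie, so r3c4 = 3.
In column 6, 3 can only go at r4c6, so r4c6 = 3.
Row 4 needs a 2, and only r4c3 is open for it.
Row 4 needs a 6, and only r4c2 is open for it.
Column 2 already has 6, so r5c2 = 4.
The only place for 6 in row 3 is r3c3.
The 3 cells of cage d must have sum 11, which forces r5c3 = 3.
The 3 cells of cage g must have sum 10, which forces r1c2 = 1.
3 is placed in column 3, leaving r1c3 = 4.
Row 1 already has 4, leaving r1c4 = 6.
3 is placed in column 3, leaving r2c3 = 5.
Column 3 now contains 5; hence r6c3 = 1.
Cage c needs sum 14, so r1c1 = 3.
Cage n needs sum 9, which forces r1c5 = 2.
The 4 cells of cage c must have sum 14; hence r2c1 = 6.
Row 2 already has 5; hence r2c2 = 3.
The 3 cells of cage n must have sum 9, so r2c5 = 1.
Cage c needs sum 14; hence r3c2 = 2.
2 is placed in row 3, leaving r3c6 = 1.
The two cells of cage a must have sum 3, leaving r5c1 = 1.
Row 5 already has 1; hence r5c4 = 5.
5 is placed in row 5; hence r5c5 = 6.
Row 5 now contains 6; hence r5c6 = 2.
1 is placed in row 6, leaving r6c1 = 2.
The 3 cells of cage i must have sum 10, leaving r6c2 = 5.
Cage i needs sum 10, leaving r6c4 = 4.
4 is placed in row 6, so r6c5 = 3.
Column 6 now contains 2, which forces r6c6 = 6.
Cage h has sum 9, leaving r3c5 = 5.
Column 4 now contains 4; hence r4c4 = 1.
Cage b has sum 10, so r4c5 = 4.
Row 3 now contains 5, which forces r3c1 = 4.
4 is placed in row 4; hence r4c1 = 5.
Completed grid: 3 1 4 6 2 5 / 6 3 5 2 1 4 / 4 2 6 3 5 1 / 5 6 2 1 4 3 / 1 4 3 5 6 2 / 2 5 1 4 3 6.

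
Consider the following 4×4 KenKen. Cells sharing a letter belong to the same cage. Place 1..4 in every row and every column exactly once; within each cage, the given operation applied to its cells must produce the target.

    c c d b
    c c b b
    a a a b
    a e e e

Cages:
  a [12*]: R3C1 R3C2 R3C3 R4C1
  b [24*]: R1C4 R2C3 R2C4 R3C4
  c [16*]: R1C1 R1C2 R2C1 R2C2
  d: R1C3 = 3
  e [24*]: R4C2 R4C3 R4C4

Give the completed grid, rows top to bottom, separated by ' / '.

D is a freebie; hence R1C3 = 3.
Row 2 needs a 3, and only R2C4 is open for it.
Cage e needs product 24, leaving R4C2 = 3.
The 4 cells of cage a must have product 12, which forces R3C1 = 3.
Row 4 needs a 1, and only R4C1 is open for it.
The only place for 2 in row 3 is R3C4.
The 3 cells of cage e must have product 24; hence R4C3 = 2.
2 is placed in column 4, so R4C4 = 4.
Column 4 now contains 4, so R1C4 = 1.
Cage b needs product 24; hence R2C3 = 4.
Column 3 already has 4; hence R3C3 = 1.
The 4 cells of cage c must have product 16, which forces R1C1 = 4.
Row 1 now contains 1; hence R1C2 = 2.
Row 2 now contains 4, leaving R2C1 = 2.
The 4 cells of cage c must have product 16, so R2C2 = 1.
Row 3 already has 1; hence R3C2 = 4.

4 2 3 1 / 2 1 4 3 / 3 4 1 2 / 1 3 2 4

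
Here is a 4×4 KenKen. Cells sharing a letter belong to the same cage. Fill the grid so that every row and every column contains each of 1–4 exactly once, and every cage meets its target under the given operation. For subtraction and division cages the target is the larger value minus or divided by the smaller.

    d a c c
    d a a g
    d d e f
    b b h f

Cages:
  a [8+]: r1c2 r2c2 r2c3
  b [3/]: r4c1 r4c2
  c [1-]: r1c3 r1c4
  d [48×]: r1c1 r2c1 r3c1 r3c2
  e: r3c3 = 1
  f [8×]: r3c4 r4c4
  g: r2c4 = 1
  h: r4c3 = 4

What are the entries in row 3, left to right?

3 2 1 4

G is a freebie; hence r2c4 = 1.
E is a freebie; hence r3c3 = 1.
Cage h is given, leaving r4c3 = 4.
4 is placed in row 4, so r4c4 = 2.
Column 4 now contains 2; hence r3c4 = 4.
Cage c needs two cells with difference 1, which forces r1c3 = 2.
Column 4 now contains 4, which forces r1c4 = 3.
Column 3 now contains 2, leaving r2c3 = 3.
Row 3 already has 4, leaving r3c1 = 3.
Row 3 already has 4; hence r3c2 = 2.
Column 1 already has 3, leaving r4c1 = 1.
1 is placed in row 4, leaving r4c2 = 3.
2 is placed in row 1, which forces r1c1 = 4.
3 is placed in row 1, which forces r1c2 = 1.
The 4 cells of cage d must have product 48, which forces r2c1 = 2.
Column 2 now contains 2; hence r2c2 = 4.
The full grid is 4 1 2 3 / 2 4 3 1 / 3 2 1 4 / 1 3 4 2.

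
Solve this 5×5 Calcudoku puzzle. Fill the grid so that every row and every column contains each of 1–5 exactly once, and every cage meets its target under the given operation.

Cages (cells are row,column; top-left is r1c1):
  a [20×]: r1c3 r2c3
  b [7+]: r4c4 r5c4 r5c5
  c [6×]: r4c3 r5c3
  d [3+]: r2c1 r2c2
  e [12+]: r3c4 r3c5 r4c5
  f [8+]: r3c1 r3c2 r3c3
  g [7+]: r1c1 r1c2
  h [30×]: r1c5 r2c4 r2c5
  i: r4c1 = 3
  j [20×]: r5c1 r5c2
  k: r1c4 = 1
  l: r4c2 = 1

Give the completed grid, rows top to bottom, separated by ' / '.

4 3 5 1 2 / 1 2 4 5 3 / 2 5 1 3 4 / 3 1 2 4 5 / 5 4 3 2 1

K is a freebie; hence r1c4 = 1.
Cage i is a single given cell, which forces r4c1 = 3.
L is a freebie, so r4c2 = 1.
Row 4 now contains 3; hence r4c3 = 2.
2 is placed in row 4, which forces r4c4 = 4.
Row 4 now contains 4; hence r4c5 = 5.
Column 3 now contains 2; hence r5c3 = 3.
Cage d needs two cells with sum 3; hence r2c1 = 1.
Column 2 already has 1, leaving r2c2 = 2.
Cage h has product 30, so r2c4 = 5.
Row 2 already has 2, leaving r2c5 = 3.
5 is placed in column 4, leaving r3c4 = 3.
The 3 cells of cage b must have sum 7; hence r5c4 = 2.
Cage b has sum 7, so r5c5 = 1.
The two cells of cage a must have product 20, leaving r1c3 = 5.
Column 5 already has 3; hence r1c5 = 2.
Row 2 now contains 5, which forces r2c3 = 4.
The 3 cells of cage f must have sum 8, leaving r3c1 = 2.
3 is placed in row 3, leaving r3c2 = 5.
The 3 cells of cage f must have sum 8, which forces r3c3 = 1.
Cage e has sum 12, so r3c5 = 4.
5 is placed in column 2; hence r5c2 = 4.
2 is placed in row 1, so r1c1 = 4.
5 is placed in row 1, so r1c2 = 3.
Row 5 now contains 4, leaving r5c1 = 5.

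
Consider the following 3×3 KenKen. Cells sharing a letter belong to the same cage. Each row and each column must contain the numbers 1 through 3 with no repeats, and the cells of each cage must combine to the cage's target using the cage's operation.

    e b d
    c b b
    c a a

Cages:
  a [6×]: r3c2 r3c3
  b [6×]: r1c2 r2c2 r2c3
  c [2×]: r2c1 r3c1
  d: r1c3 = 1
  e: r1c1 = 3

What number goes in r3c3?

2

Cage e is given, leaving r1c1 = 3.
Cage d is given; hence r1c3 = 1.
Row 1 now contains 1, which forces r1c2 = 2.
Cage b needs product 6, which forces r2c2 = 1.
Cage b needs product 6, leaving r2c3 = 3.
Column 2 already has 2, so r3c2 = 3.
Column 3 already has 3, so r3c3 = 2.
Row 2 now contains 1, which forces r2c1 = 2.
Row 3 already has 2, which forces r3c1 = 1.
Completed grid: 3 2 1 / 2 1 3 / 1 3 2.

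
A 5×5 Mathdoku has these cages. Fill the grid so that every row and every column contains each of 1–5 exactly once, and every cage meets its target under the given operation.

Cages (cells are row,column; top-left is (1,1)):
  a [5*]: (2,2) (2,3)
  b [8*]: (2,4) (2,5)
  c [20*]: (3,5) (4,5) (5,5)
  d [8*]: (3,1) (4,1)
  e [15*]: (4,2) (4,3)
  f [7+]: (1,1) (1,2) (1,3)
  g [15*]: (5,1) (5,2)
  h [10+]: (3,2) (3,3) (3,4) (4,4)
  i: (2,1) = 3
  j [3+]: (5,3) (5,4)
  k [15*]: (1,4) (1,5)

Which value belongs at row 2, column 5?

2

Cage i is a single given cell, leaving (2,1) = 3.
3 is placed in column 1, so (5,1) = 5.
Row 5 now contains 5, so (5,2) = 3.
3 is placed in column 2, so (4,2) = 5.
The two cells of cage e must have product 15, which forces (4,3) = 3.
Column 2 now contains 5, so (2,2) = 1.
The two cells of cage a must have product 5; hence (2,3) = 5.
Cage c has product 20, which forces (3,5) = 5.
Cage k needs two cells with product 15; hence (1,4) = 5.
Column 5 already has 5; hence (1,5) = 3.
Cage h needs sum 10, leaving (3,4) = 3.
The only place for 1 in row 3 is (3,3).
Cage f needs sum 7, leaving (1,1) = 1.
Column 3 now contains 1, which forces (5,3) = 2.
The two cells of cage j must have sum 3, so (5,4) = 1.
Row 5 already has 1, leaving (5,5) = 4.
Cage f has sum 7, which forces (1,2) = 2.
Column 3 now contains 2, so (1,3) = 4.
Cage b needs two cells with product 8, leaving (2,4) = 4.
Column 5 now contains 4, so (2,5) = 2.
2 is placed in column 2; hence (3,2) = 4.
4 is placed in column 4, so (4,4) = 2.
Column 5 now contains 4; hence (4,5) = 1.
Row 3 already has 4, leaving (3,1) = 2.
2 is placed in row 4; hence (4,1) = 4.
Filled in: 1 2 4 5 3 / 3 1 5 4 2 / 2 4 1 3 5 / 4 5 3 2 1 / 5 3 2 1 4.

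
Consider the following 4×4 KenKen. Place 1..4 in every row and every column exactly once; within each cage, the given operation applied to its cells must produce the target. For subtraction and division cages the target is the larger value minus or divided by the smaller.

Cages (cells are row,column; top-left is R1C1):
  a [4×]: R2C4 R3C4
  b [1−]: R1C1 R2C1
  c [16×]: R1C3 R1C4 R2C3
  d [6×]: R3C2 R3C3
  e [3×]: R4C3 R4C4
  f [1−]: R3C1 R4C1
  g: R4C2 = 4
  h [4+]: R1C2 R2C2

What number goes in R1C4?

G is a freebie, which forces R4C2 = 4.
Row 4 needs a 2, and only R4C1 is open for it.
Row 1 needs a 2, and only R1C4 is open for it.
Cage c needs product 16, leaving R1C3 = 4.
The 3 cells of cage c must have product 16, which forces R2C3 = 2.
Column 3 now contains 2, leaving R3C3 = 3.
Column 3 already has 3; hence R4C3 = 1.
1 is placed in row 4, so R4C4 = 3.
Row 1 now contains 4; hence R1C1 = 3.
Row 1 now contains 3, leaving R1C2 = 1.
Cage b needs two cells with difference 1, which forces R2C1 = 4.
Column 2 already has 1, leaving R2C2 = 3.
Row 2 already has 4; hence R2C4 = 1.
3 is placed in row 3; hence R3C1 = 1.
3 is placed in row 3, leaving R3C2 = 2.
Column 4 now contains 1, so R3C4 = 4.
The full grid is 3 1 4 2 / 4 3 2 1 / 1 2 3 4 / 2 4 1 3.

2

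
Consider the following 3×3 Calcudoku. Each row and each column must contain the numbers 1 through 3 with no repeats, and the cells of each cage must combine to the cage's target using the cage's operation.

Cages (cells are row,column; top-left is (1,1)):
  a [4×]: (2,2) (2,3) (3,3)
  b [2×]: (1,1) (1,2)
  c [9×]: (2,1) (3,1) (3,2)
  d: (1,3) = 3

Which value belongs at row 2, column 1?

3

Cage d is given, so (1,3) = 3.
Cage c needs product 9, leaving (2,1) = 3.
Cage a needs product 4, so (2,2) = 2.
Cage a needs product 4, leaving (2,3) = 1.
Cage c needs product 9; hence (3,1) = 1.
Cage c needs product 9, leaving (3,2) = 3.
The 3 cells of cage a must have product 4; hence (3,3) = 2.
Column 1 already has 1; hence (1,1) = 2.
2 is placed in column 2, leaving (1,2) = 1.
Filled in: 2 1 3 / 3 2 1 / 1 3 2.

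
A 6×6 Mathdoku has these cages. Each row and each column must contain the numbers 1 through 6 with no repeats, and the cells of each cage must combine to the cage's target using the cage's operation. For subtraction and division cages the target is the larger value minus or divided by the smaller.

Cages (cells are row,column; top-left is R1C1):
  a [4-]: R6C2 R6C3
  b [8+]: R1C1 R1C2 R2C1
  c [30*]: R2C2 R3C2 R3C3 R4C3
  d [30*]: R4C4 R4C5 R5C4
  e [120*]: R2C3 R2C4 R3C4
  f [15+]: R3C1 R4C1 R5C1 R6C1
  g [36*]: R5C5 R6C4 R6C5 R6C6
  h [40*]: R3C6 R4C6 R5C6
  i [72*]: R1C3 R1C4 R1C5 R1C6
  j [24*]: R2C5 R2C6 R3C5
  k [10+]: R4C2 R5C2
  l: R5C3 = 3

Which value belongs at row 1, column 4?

L is a freebie, leaving R5C3 = 3.
Row 6 needs a 4, and only R6C1 is open for it.
In column 5, 5 can only go at R4C5, so R4C5 = 5.
The only place for 5 in row 5 is R5C6.
The only place for 4 in row 5 is R5C2.
Column 2 already has 4, leaving R4C2 = 6.
Row 4 needs a 4, and only R4C6 is open for it.
Column 6 now contains 4; hence R3C6 = 2.
The only place for 1 in row 5 is R5C5.
The only place for 2 in column 3 is R4C3.
The 4 cells of cage f must have sum 15, so R3C1 = 6.
6 is placed in row 3, which forces R3C5 = 4.
2 is placed in row 4, so R4C1 = 3.
Row 4 already has 3, leaving R4C4 = 1.
Cage f needs sum 15, so R5C1 = 2.
2 is placed in row 5, so R5C4 = 6.
Cage b needs sum 8, so R1C2 = 2.
Cage e has product 120, leaving R2C3 = 6.
The 3 cells of cage e must have product 120, so R2C4 = 4.
Row 2 already has 6, leaving R2C5 = 2.
Row 3 already has 4, which forces R3C4 = 5.
Cage i needs product 72, leaving R1C3 = 4.
4 is placed in column 4, leaving R1C4 = 3.
The 4 cells of cage i must have product 72, which forces R1C5 = 6.
Cage i needs product 72, which forces R1C6 = 1.
The 4 cells of cage c must have product 30, leaving R2C2 = 5.
The 3 cells of cage j must have product 24; hence R2C6 = 3.
Cage c needs product 30; hence R3C2 = 3.
Row 3 now contains 5, which forces R3C3 = 1.
Column 2 already has 5, which forces R6C2 = 1.
Column 3 now contains 1; hence R6C3 = 5.
The 4 cells of cage g must have product 36, leaving R6C4 = 2.
6 is placed in column 5, so R6C5 = 3.
3 is placed in column 6, so R6C6 = 6.
Row 1 already has 1, leaving R1C1 = 5.
5 is placed in row 2, leaving R2C1 = 1.
Completed grid: 5 2 4 3 6 1 / 1 5 6 4 2 3 / 6 3 1 5 4 2 / 3 6 2 1 5 4 / 2 4 3 6 1 5 / 4 1 5 2 3 6.

3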